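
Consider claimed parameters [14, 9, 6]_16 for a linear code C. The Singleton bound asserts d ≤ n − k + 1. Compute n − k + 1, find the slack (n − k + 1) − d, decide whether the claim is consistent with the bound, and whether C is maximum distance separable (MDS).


Singleton RHS = n − k + 1 = 6, slack = 0, bound satisfied, MDS.

Singleton bound: d ≤ n − k + 1.
Here n = 14, k = 9, so n − k + 1 = 6.
Given d = 6, check d ≤ 6: YES.
Slack = (n − k + 1) − d = 0.
The code is MDS (slack = 0).
Description: the claimed parameters are [14, 9, 6]_16; such a code would be MDS (meets Singleton bound).


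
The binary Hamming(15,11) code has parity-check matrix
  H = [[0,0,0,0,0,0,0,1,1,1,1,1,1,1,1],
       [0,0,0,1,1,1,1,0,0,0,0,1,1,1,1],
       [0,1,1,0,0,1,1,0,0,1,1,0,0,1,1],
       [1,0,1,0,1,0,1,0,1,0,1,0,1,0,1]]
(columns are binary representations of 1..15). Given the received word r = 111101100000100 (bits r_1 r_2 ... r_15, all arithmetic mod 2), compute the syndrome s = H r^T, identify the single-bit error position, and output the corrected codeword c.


s = (1, 0, 0, 0)^T, error position = 8, corrected codeword c = 111101110000100

Compute s = H r^T mod 2 one row at a time:
  s_1 = 0 + 0 + 0 + 0 + 0 + 1 + 0 + 0 = 1 ≡ 1 (mod 2).
  s_2 = 1 + 0 + 1 + 1 + 0 + 1 + 0 + 0 = 4 ≡ 0 (mod 2).
  s_3 = 1 + 1 + 1 + 1 + 0 + 0 + 0 + 0 = 4 ≡ 0 (mod 2).
  s_4 = 1 + 1 + 0 + 1 + 0 + 0 + 1 + 0 = 4 ≡ 0 (mod 2).
s = (1, 0, 0, 0)^T — this equals column 8 of H (binary 1000), so error is at position 8.
Correct: flip bit 8 of r = 111101100000100 to get c = 111101110000100.


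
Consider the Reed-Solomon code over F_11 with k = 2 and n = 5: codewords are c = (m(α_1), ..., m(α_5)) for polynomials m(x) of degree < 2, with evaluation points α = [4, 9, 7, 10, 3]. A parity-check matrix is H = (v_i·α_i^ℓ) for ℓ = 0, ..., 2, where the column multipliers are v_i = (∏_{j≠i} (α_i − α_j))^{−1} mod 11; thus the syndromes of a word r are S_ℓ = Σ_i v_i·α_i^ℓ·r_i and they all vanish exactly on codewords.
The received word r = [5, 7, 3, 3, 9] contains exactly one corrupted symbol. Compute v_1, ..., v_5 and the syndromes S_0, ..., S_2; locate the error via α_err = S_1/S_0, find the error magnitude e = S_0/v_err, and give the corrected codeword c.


S = (9, 8, 1), error at position 3, error magnitude e = 10, c = [5, 7, 4, 3, 9].

Step 1: column multipliers v_i = (∏_{j≠i}(α_i − α_j))^{−1} mod 11.
  i = 1 (α = 4): (4−9)(4−7)(4−10)(4−3) = (−5)·(−3)·(−6)·1 = −90 ≡ 9, so v_1 = 9^{−1} = 5 (mod 11).
  i = 2 (α = 9): (9−4)(9−7)(9−10)(9−3) = 5·2·(−1)·6 = −60 ≡ 6, so v_2 = 6^{−1} = 2 (mod 11).
  i = 3 (α = 7): (7−4)(7−9)(7−10)(7−3) = 3·(−2)·(−3)·4 = 72 ≡ 6, so v_3 = 6^{−1} = 2 (mod 11).
  i = 4 (α = 10): (10−4)(10−9)(10−7)(10−3) = 6·1·3·7 = 126 ≡ 5, so v_4 = 5^{−1} = 9 (mod 11).
  i = 5 (α = 3): (3−4)(3−9)(3−7)(3−10) = (−1)·(−6)·(−4)·(−7) = 168 ≡ 3, so v_5 = 3^{−1} = 4 (mod 11).
  v = [5, 2, 2, 9, 4].
Step 2: syndromes of r = [5, 7, 3, 3, 9] (all sums mod 11).
  S_0 = Σ v_i r_i = 5·5 + 2·7 + 2·3 + 9·3 + 4·9 = 108 ≡ 9.
  S_1 = Σ v_i α_i r_i = 5·4·5 + 2·9·7 + 2·7·3 + 9·10·3 + 4·3·9 = 646 ≡ 8.
  α_i^2 mod 11 = [5, 4, 5, 1, 9].
  S_2 = Σ v_i α_i^2 r_i = 5·5·5 + 2·4·7 + 2·5·3 + 9·1·3 + 4·9·9 = 562 ≡ 1.
  S = (9, 8, 1) ≠ 0, so r is not a codeword (an error is present).
Step 3: locate the error. For a single error e at position i, S_ℓ = v_i·e·α_i^ℓ, so α_err = S_1/S_0.
  S_0^{−1} = 9^{−1} = 5 (mod 11), so α_err = 8·5 = 40 ≡ 7 = α_3. Error position i = 3.
  Consistency check: S_2/S_1 = 1·7 = 7 ≡ 7 = α_err ✓ (single-error assumption holds).
Step 4: error magnitude e = S_0/v_3 = S_0·∏_{j≠3}(α_3 − α_j) = 9·6 = 54 ≡ 10 (mod 11).
Step 5: correct position 3: c_3 = r_3 − e = 3 − 10 ≡ 4 (mod 11). Hence c = [5, 7, 4, 3, 9].
  Check: interpolating c through the α_i gives m(x) = 10 + 7·x (degree < 2) with m(α_i) = c_i for every i, so c is indeed a codeword.


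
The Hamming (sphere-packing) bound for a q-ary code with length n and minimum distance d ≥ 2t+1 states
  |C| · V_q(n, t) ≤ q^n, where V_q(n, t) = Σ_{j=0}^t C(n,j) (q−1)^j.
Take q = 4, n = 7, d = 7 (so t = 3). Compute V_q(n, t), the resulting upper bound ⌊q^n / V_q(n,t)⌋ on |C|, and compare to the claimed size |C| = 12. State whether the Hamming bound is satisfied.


V_q(n, t) = 1156, q^n = 16384, Hamming bound = 14, |C| = 12 ≤ bound (satisfied).

Step 1: Compute V_q(n, t) = Σ_{j=0}^3 C(n, j) (q−1)^j.
  j = 0: C(7,0)·(3)^0 = 1·1 = 1.
  j = 1: C(7,1)·(3)^1 = 7·3 = 21.
  j = 2: C(7,2)·(3)^2 = 21·9 = 189.
  j = 3: C(7,3)·(3)^3 = 35·27 = 945.
  V_q(n, t) = 1 + 21 + 189 + 945 = 1156.
Step 2: q^n = 4^7 = 16384.
Step 3: Hamming bound ⌊q^n / V_q(n,t)⌋ = ⌊16384/1156⌋ = 14.
Step 4: Compare |C| = 12 to 14: satisfied.
The claimed |C| lies below the Hamming bound.


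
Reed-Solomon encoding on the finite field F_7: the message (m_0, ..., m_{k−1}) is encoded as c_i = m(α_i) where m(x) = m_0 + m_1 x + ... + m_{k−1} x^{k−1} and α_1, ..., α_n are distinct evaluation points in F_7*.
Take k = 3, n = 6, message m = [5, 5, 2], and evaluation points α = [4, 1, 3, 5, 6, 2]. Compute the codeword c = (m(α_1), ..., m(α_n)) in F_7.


c = [1, 5, 3, 3, 2, 2]

Message polynomial: m(x) = 5 + 5·x + 2·x^2 (mod 7).
For each evaluation point α_i, compute m(α_i) mod 7:
  α_1 = 4: Horner steps 2 → 6 → 1, so m(4) = 1.
  α_2 = 1: Horner steps 2 → 0 → 5, so m(1) = 5.
  α_3 = 3: Horner steps 2 → 4 → 3, so m(3) = 3.
  α_4 = 5: Horner steps 2 → 1 → 3, so m(5) = 3.
  α_5 = 6: Horner steps 2 → 3 → 2, so m(6) = 2.
  α_6 = 2: Horner steps 2 → 2 → 2, so m(2) = 2.
Codeword c = [1, 5, 3, 3, 2, 2] ∈ F_7^6.


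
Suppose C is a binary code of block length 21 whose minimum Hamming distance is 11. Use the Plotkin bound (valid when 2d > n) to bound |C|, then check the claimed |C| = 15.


Plotkin bound M ≤ 22; given |C| = 15 ≤ bound (satisfied).

Check applicability: 2d = 22, n = 21.
2d − n = 1 > 0, so Plotkin applies.
Compute d/(2d−n) = 11/1 ≈ 11.0000.
⌊d/(2d−n)⌋ = 11.
Plotkin bound: M ≤ 2·11 = 22.
Given |C| = 15, check: satisfied.
This |C| is below the Plotkin bound.


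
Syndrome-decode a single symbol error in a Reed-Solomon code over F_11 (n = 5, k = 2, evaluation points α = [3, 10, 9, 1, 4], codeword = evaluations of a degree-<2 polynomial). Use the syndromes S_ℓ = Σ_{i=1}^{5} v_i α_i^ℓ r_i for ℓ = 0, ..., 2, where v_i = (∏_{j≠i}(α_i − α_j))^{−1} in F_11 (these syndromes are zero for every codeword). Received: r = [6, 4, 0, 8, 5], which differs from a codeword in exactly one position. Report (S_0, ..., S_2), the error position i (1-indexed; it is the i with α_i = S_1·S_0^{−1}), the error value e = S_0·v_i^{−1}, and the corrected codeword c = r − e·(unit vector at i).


S = (4, 7, 4), error at position 2, error magnitude e = 5, c = [6, 10, 0, 8, 5].

Step 1: column multipliers v_i = (∏_{j≠i}(α_i − α_j))^{−1} mod 11.
  i = 1 (α = 3): (3−10)(3−9)(3−1)(3−4) = (−7)·(−6)·2·(−1) = −84 ≡ 4, so v_1 = 4^{−1} = 3 (mod 11).
  i = 2 (α = 10): (10−3)(10−9)(10−1)(10−4) = 7·1·9·6 = 378 ≡ 4, so v_2 = 4^{−1} = 3 (mod 11).
  i = 3 (α = 9): (9−3)(9−10)(9−1)(9−4) = 6·(−1)·8·5 = −240 ≡ 2, so v_3 = 2^{−1} = 6 (mod 11).
  i = 4 (α = 1): (1−3)(1−10)(1−9)(1−4) = (−2)·(−9)·(−8)·(−3) = 432 ≡ 3, so v_4 = 3^{−1} = 4 (mod 11).
  i = 5 (α = 4): (4−3)(4−10)(4−9)(4−1) = 1·(−6)·(−5)·3 = 90 ≡ 2, so v_5 = 2^{−1} = 6 (mod 11).
  v = [3, 3, 6, 4, 6].
Step 2: syndromes of r = [6, 4, 0, 8, 5] (all sums mod 11).
  S_0 = Σ v_i r_i = 3·6 + 3·4 + 6·0 + 4·8 + 6·5 = 92 ≡ 4.
  S_1 = Σ v_i α_i r_i = 3·3·6 + 3·10·4 + 6·9·0 + 4·1·8 + 6·4·5 = 326 ≡ 7.
  α_i^2 mod 11 = [9, 1, 4, 1, 5].
  S_2 = Σ v_i α_i^2 r_i = 3·9·6 + 3·1·4 + 6·4·0 + 4·1·8 + 6·5·5 = 356 ≡ 4.
  S = (4, 7, 4) ≠ 0, so r is not a codeword (an error is present).
Step 3: locate the error. For a single error e at position i, S_ℓ = v_i·e·α_i^ℓ, so α_err = S_1/S_0.
  S_0^{−1} = 4^{−1} = 3 (mod 11), so α_err = 7·3 = 21 ≡ 10 = α_2. Error position i = 2.
  Consistency check: S_2/S_1 = 4·8 = 32 ≡ 10 = α_err ✓ (single-error assumption holds).
Step 4: error magnitude e = S_0/v_2 = S_0·∏_{j≠2}(α_2 − α_j) = 4·4 = 16 ≡ 5 (mod 11).
Step 5: correct position 2: c_2 = r_2 − e = 4 − 5 ≡ 10 (mod 11). Hence c = [6, 10, 0, 8, 5].
  Check: interpolating c through the α_i gives m(x) = 9 + 10·x (degree < 2) with m(α_i) = c_i for every i, so c is indeed a codeword.


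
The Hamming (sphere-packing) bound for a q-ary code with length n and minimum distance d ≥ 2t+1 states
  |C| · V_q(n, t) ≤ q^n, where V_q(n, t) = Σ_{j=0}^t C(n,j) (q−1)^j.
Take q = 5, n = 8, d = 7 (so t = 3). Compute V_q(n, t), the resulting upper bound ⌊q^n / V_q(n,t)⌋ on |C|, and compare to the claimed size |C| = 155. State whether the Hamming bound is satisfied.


V_q(n, t) = 4065, q^n = 390625, Hamming bound = 96, |C| = 155 > bound (violated).

Step 1: Compute V_q(n, t) = Σ_{j=0}^3 C(n, j) (q−1)^j.
  j = 0: C(8,0)·(4)^0 = 1·1 = 1.
  j = 1: C(8,1)·(4)^1 = 8·4 = 32.
  j = 2: C(8,2)·(4)^2 = 28·16 = 448.
  j = 3: C(8,3)·(4)^3 = 56·64 = 3584.
  V_q(n, t) = 1 + 32 + 448 + 3584 = 4065.
Step 2: q^n = 5^8 = 390625.
Step 3: Hamming bound ⌊q^n / V_q(n,t)⌋ = ⌊390625/4065⌋ = 96.
Step 4: Compare |C| = 155 to 96: violated.
The claimed |C| lies above the Hamming bound, so no 5-ary code of length 8 with d ≥ 7 can have 155 codewords.


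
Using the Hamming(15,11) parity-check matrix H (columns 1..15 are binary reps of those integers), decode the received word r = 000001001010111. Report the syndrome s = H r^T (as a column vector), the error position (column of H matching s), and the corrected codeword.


s = (1, 0, 0, 0)^T, error position = 8, corrected codeword c = 000001011010111

Compute s = H r^T mod 2 one row at a time:
  s_1 = 0 + 1 + 0 + 1 + 0 + 1 + 1 + 1 = 5 ≡ 1 (mod 2).
  s_2 = 0 + 0 + 1 + 0 + 0 + 1 + 1 + 1 = 4 ≡ 0 (mod 2).
  s_3 = 0 + 0 + 1 + 0 + 0 + 1 + 1 + 1 = 4 ≡ 0 (mod 2).
  s_4 = 0 + 0 + 0 + 0 + 1 + 1 + 1 + 1 = 4 ≡ 0 (mod 2).
s = (1, 0, 0, 0)^T — this equals column 8 of H (binary 1000), so error is at position 8.
Correct: flip bit 8 of r = 000001001010111 to get c = 000001011010111.


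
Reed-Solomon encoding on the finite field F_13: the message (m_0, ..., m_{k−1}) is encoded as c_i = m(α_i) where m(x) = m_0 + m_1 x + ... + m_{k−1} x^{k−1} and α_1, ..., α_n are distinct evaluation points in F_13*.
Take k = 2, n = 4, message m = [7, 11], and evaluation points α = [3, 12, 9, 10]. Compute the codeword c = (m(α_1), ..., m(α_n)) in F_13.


c = [1, 9, 2, 0]

Message polynomial: m(x) = 7 + 11·x (mod 13).
For each evaluation point α_i, compute m(α_i) mod 13:
  α_1 = 3: Horner steps 11 → 1, so m(3) = 1.
  α_2 = 12: Horner steps 11 → 9, so m(12) = 9.
  α_3 = 9: Horner steps 11 → 2, so m(9) = 2.
  α_4 = 10: Horner steps 11 → 0, so m(10) = 0.
Codeword c = [1, 9, 2, 0] ∈ F_13^4.


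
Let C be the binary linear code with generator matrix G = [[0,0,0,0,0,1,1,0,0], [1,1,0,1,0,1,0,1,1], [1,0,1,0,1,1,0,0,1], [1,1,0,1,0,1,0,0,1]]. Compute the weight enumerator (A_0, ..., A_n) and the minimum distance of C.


Weight distribution: A_0 = 1, A_1 = 1, A_2 = 1, A_3 = 1, A_4 = 1, A_5 = 5, A_6 = 5, A_7 = 1. Minimum distance d = 1.

Enumerate all 2^4 = 16 messages m ∈ F_2^4.
For each, compute codeword c = mG in F_2^9, then tally its weight.
  m = 0000 → c = 000000000, weight = 0.
  m = 1000 → c = 000001100, weight = 2.
  m = 0100 → c = 110101011, weight = 6.
  m = 1100 → c = 110100111, weight = 6.
  m = 0010 → c = 101011001, weight = 5.
  m = 1010 → c = 101010101, weight = 5.
  m = 0110 → c = 011110010, weight = 5.
  m = 1110 → c = 011111110, weight = 7.
  m = 0001 → c = 110101001, weight = 5.
  m = 1001 → c = 110100101, weight = 5.
  m = 0101 → c = 000000010, weight = 1.
  m = 1101 → c = 000001110, weight = 3.
  m = 0011 → c = 011110000, weight = 4.
  m = 1011 → c = 011111100, weight = 6.
  m = 0111 → c = 101011011, weight = 6.
  m = 1111 → c = 101010111, weight = 6.
Tally weights:
  weight 0: 1 codewords.
  weight 1: 1 codewords.
  weight 2: 1 codewords.
  weight 3: 1 codewords.
  weight 4: 1 codewords.
  weight 5: 5 codewords.
  weight 6: 5 codewords.
  weight 7: 1 codewords.
Minimum distance d = smallest w > 0 with A_w > 0 = 1.
Sanity: Σ A_w = 16 = 2^4 = 16 ✓.


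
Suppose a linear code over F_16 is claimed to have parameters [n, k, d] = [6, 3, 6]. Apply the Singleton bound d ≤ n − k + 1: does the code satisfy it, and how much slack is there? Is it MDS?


Singleton RHS = n − k + 1 = 4, slack = -2, bound violated (no such code; not MDS).

Singleton bound: d ≤ n − k + 1.
Here n = 6, k = 3, so n − k + 1 = 4.
Given d = 6, check d ≤ 4: NO.
Slack = (n − k + 1) − d = -2.
The slack is negative: d = 6 exceeds n − k + 1 = 4 by 2, so the Singleton bound is violated and no linear [6, 3, 6]_16 code can exist. In particular it is not MDS (MDS requires d = n − k + 1 exactly).
Description: the claimed parameters are [6, 3, 6]_16; such a code would be impossible (violates the Singleton bound).


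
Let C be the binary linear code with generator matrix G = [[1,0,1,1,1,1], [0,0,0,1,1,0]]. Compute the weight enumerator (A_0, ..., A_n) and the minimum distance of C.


Weight distribution: A_0 = 1, A_2 = 1, A_3 = 1, A_5 = 1. Minimum distance d = 2.

Enumerate all 2^2 = 4 messages m ∈ F_2^2.
For each, compute codeword c = mG in F_2^6, then tally its weight.
  m = 00 → c = 000000, weight = 0.
  m = 10 → c = 101111, weight = 5.
  m = 01 → c = 000110, weight = 2.
  m = 11 → c = 101001, weight = 3.
Tally weights:
  weight 0: 1 codewords.
  weight 2: 1 codewords.
  weight 3: 1 codewords.
  weight 5: 1 codewords.
Minimum distance d = smallest w > 0 with A_w > 0 = 2.
Sanity: Σ A_w = 4 = 2^2 = 4 ✓.


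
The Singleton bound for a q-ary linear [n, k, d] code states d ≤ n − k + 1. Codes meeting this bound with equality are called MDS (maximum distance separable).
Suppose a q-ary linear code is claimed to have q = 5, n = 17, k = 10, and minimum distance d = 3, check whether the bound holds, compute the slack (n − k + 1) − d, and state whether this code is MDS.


Singleton RHS = n − k + 1 = 8, slack = 5, bound satisfied, not MDS.

Singleton bound: d ≤ n − k + 1.
Here n = 17, k = 10, so n − k + 1 = 8.
Given d = 3, check d ≤ 8: YES.
Slack = (n − k + 1) − d = 5.
The code is NOT MDS (slack = 5 > 0).
Description: the claimed parameters are [17, 10, 3]_5; such a code would be non-MDS.


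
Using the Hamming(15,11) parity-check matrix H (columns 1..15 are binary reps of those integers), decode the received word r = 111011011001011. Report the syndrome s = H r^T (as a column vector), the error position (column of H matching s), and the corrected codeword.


s = (1, 1, 1, 1)^T, error position = 15, corrected codeword c = 111011011001010

Compute s = H r^T mod 2 one row at a time:
  s_1 = 1 + 1 + 0 + 0 + 1 + 0 + 1 + 1 = 5 ≡ 1 (mod 2).
  s_2 = 0 + 1 + 1 + 0 + 1 + 0 + 1 + 1 = 5 ≡ 1 (mod 2).
  s_3 = 1 + 1 + 1 + 0 + 0 + 0 + 1 + 1 = 5 ≡ 1 (mod 2).
  s_4 = 1 + 1 + 1 + 0 + 1 + 0 + 0 + 1 = 5 ≡ 1 (mod 2).
s = (1, 1, 1, 1)^T — this equals column 15 of H (binary 1111), so error is at position 15.
Correct: flip bit 15 of r = 111011011001011 to get c = 111011011001010.


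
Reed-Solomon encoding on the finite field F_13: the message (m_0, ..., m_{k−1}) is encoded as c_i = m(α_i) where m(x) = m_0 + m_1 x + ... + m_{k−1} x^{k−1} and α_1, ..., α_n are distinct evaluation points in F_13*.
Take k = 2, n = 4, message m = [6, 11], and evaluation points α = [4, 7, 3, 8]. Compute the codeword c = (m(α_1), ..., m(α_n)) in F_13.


c = [11, 5, 0, 3]

Message polynomial: m(x) = 6 + 11·x (mod 13).
For each evaluation point α_i, compute m(α_i) mod 13:
  α_1 = 4: Horner steps 11 → 11, so m(4) = 11.
  α_2 = 7: Horner steps 11 → 5, so m(7) = 5.
  α_3 = 3: Horner steps 11 → 0, so m(3) = 0.
  α_4 = 8: Horner steps 11 → 3, so m(8) = 3.
Codeword c = [11, 5, 0, 3] ∈ F_13^4.


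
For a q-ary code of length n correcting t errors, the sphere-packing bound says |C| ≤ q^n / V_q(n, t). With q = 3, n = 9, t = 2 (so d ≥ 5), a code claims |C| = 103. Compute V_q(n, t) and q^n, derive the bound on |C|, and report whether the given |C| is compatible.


V_q(n, t) = 163, q^n = 19683, Hamming bound = 120, |C| = 103 ≤ bound (satisfied).

Step 1: Compute V_q(n, t) = Σ_{j=0}^2 C(n, j) (q−1)^j.
  j = 0: C(9,0)·(2)^0 = 1·1 = 1.
  j = 1: C(9,1)·(2)^1 = 9·2 = 18.
  j = 2: C(9,2)·(2)^2 = 36·4 = 144.
  V_q(n, t) = 1 + 18 + 144 = 163.
Step 2: q^n = 3^9 = 19683.
Step 3: Hamming bound ⌊q^n / V_q(n,t)⌋ = ⌊19683/163⌋ = 120.
Step 4: Compare |C| = 103 to 120: satisfied.
The claimed |C| lies below the Hamming bound.


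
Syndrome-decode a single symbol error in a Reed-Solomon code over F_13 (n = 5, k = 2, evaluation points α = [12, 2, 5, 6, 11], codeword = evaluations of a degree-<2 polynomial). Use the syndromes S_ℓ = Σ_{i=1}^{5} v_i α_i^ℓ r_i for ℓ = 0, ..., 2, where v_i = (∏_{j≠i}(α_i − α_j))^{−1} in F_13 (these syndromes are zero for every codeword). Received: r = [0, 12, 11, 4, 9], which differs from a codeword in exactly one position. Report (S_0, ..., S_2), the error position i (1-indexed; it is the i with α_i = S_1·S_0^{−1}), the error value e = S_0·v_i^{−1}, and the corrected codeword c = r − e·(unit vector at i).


S = (5, 4, 11), error at position 4, error magnitude e = 2, c = [0, 12, 11, 2, 9].

Step 1: column multipliers v_i = (∏_{j≠i}(α_i − α_j))^{−1} mod 13.
  i = 1 (α = 12): (12−2)(12−5)(12−6)(12−11) = 10·7·6·1 = 420 ≡ 4, so v_1 = 4^{−1} = 10 (mod 13).
  i = 2 (α = 2): (2−12)(2−5)(2−6)(2−11) = (−10)·(−3)·(−4)·(−9) = 1080 ≡ 1, so v_2 = 1^{−1} = 1 (mod 13).
  i = 3 (α = 5): (5−12)(5−2)(5−6)(5−11) = (−7)·3·(−1)·(−6) = −126 ≡ 4, so v_3 = 4^{−1} = 10 (mod 13).
  i = 4 (α = 6): (6−12)(6−2)(6−5)(6−11) = (−6)·4·1·(−5) = 120 ≡ 3, so v_4 = 3^{−1} = 9 (mod 13).
  i = 5 (α = 11): (11−12)(11−2)(11−5)(11−6) = (−1)·9·6·5 = −270 ≡ 3, so v_5 = 3^{−1} = 9 (mod 13).
  v = [10, 1, 10, 9, 9].
Step 2: syndromes of r = [0, 12, 11, 4, 9] (all sums mod 13).
  S_0 = Σ v_i r_i = 10·0 + 1·12 + 10·11 + 9·4 + 9·9 = 239 ≡ 5.
  S_1 = Σ v_i α_i r_i = 10·12·0 + 1·2·12 + 10·5·11 + 9·6·4 + 9·11·9 = 1681 ≡ 4.
  α_i^2 mod 13 = [1, 4, 12, 10, 4].
  S_2 = Σ v_i α_i^2 r_i = 10·1·0 + 1·4·12 + 10·12·11 + 9·10·4 + 9·4·9 = 2052 ≡ 11.
  S = (5, 4, 11) ≠ 0, so r is not a codeword (an error is present).
Step 3: locate the error. For a single error e at position i, S_ℓ = v_i·e·α_i^ℓ, so α_err = S_1/S_0.
  S_0^{−1} = 5^{−1} = 8 (mod 13), so α_err = 4·8 = 32 ≡ 6 = α_4. Error position i = 4.
  Consistency check: S_2/S_1 = 11·10 = 110 ≡ 6 = α_err ✓ (single-error assumption holds).
Step 4: error magnitude e = S_0/v_4 = S_0·∏_{j≠4}(α_4 − α_j) = 5·3 = 15 ≡ 2 (mod 13).
Step 5: correct position 4: c_4 = r_4 − e = 4 − 2 ≡ 2 (mod 13). Hence c = [0, 12, 11, 2, 9].
  Check: interpolating c through the α_i gives m(x) = 4 + 4·x (degree < 2) with m(α_i) = c_i for every i, so c is indeed a codeword.


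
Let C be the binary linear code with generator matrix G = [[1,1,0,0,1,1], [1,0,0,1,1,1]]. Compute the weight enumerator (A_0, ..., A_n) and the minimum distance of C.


Weight distribution: A_0 = 1, A_2 = 1, A_4 = 2. Minimum distance d = 2.

Enumerate all 2^2 = 4 messages m ∈ F_2^2.
For each, compute codeword c = mG in F_2^6, then tally its weight.
  m = 00 → c = 000000, weight = 0.
  m = 10 → c = 110011, weight = 4.
  m = 01 → c = 100111, weight = 4.
  m = 11 → c = 010100, weight = 2.
Tally weights:
  weight 0: 1 codewords.
  weight 2: 1 codewords.
  weight 4: 2 codewords.
Minimum distance d = smallest w > 0 with A_w > 0 = 2.
Sanity: Σ A_w = 4 = 2^2 = 4 ✓.


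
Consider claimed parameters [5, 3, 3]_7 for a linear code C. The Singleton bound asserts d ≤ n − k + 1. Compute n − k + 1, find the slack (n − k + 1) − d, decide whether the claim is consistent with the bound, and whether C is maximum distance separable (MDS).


Singleton RHS = n − k + 1 = 3, slack = 0, bound satisfied, MDS.

Singleton bound: d ≤ n − k + 1.
Here n = 5, k = 3, so n − k + 1 = 3.
Given d = 3, check d ≤ 3: YES.
Slack = (n − k + 1) − d = 0.
The code is MDS (slack = 0).
Description: the claimed parameters are [5, 3, 3]_7; such a code would be MDS (meets Singleton bound).


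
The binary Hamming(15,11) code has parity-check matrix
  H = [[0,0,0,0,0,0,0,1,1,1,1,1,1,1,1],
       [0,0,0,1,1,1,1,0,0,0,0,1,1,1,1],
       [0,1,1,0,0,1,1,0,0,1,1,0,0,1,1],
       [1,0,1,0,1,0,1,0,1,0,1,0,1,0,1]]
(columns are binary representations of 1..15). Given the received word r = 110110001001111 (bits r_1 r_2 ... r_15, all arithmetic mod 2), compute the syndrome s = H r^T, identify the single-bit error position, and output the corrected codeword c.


s = (1, 0, 1, 1)^T, error position = 11, corrected codeword c = 110110001011111

Compute s = H r^T mod 2 one row at a time:
  s_1 = 0 + 1 + 0 + 0 + 1 + 1 + 1 + 1 = 5 ≡ 1 (mod 2).
  s_2 = 1 + 1 + 0 + 0 + 1 + 1 + 1 + 1 = 6 ≡ 0 (mod 2).
  s_3 = 1 + 0 + 0 + 0 + 0 + 0 + 1 + 1 = 3 ≡ 1 (mod 2).
  s_4 = 1 + 0 + 1 + 0 + 1 + 0 + 1 + 1 = 5 ≡ 1 (mod 2).
s = (1, 0, 1, 1)^T — this equals column 11 of H (binary 1011), so error is at position 11.
Correct: flip bit 11 of r = 110110001001111 to get c = 110110001011111.


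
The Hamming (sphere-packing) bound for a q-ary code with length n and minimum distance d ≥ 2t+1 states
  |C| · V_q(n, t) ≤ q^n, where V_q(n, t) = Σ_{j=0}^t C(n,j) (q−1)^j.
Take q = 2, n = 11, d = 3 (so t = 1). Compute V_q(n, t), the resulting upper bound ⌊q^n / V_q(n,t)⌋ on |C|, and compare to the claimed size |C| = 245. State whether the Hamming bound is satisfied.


V_q(n, t) = 12, q^n = 2048, Hamming bound = 170, |C| = 245 > bound (violated).

Step 1: Compute V_q(n, t) = Σ_{j=0}^1 C(n, j) (q−1)^j.
  j = 0: C(11,0)·(1)^0 = 1·1 = 1.
  j = 1: C(11,1)·(1)^1 = 11·1 = 11.
  V_q(n, t) = 1 + 11 = 12.
Step 2: q^n = 2^11 = 2048.
Step 3: Hamming bound ⌊q^n / V_q(n,t)⌋ = ⌊2048/12⌋ = 170.
Step 4: Compare |C| = 245 to 170: violated.
The claimed |C| lies above the Hamming bound, so no 2-ary code of length 11 with d ≥ 3 can have 245 codewords.


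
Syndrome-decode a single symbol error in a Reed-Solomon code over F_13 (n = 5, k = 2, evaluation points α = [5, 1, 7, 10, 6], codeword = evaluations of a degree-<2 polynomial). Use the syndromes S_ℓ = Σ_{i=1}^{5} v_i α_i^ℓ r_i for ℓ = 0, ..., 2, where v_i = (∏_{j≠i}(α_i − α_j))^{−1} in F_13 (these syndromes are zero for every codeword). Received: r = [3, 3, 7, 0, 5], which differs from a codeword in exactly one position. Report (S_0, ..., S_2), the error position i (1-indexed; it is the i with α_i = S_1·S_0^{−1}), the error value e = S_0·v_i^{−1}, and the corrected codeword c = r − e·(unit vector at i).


S = (8, 8, 8), error at position 2, error magnitude e = 8, c = [3, 8, 7, 0, 5].

Step 1: column multipliers v_i = (∏_{j≠i}(α_i − α_j))^{−1} mod 13.
  i = 1 (α = 5): (5−1)(5−7)(5−10)(5−6) = 4·(−2)·(−5)·(−1) = −40 ≡ 12, so v_1 = 12^{−1} = 12 (mod 13).
  i = 2 (α = 1): (1−5)(1−7)(1−10)(1−6) = (−4)·(−6)·(−9)·(−5) = 1080 ≡ 1, so v_2 = 1^{−1} = 1 (mod 13).
  i = 3 (α = 7): (7−5)(7−1)(7−10)(7−6) = 2·6·(−3)·1 = −36 ≡ 3, so v_3 = 3^{−1} = 9 (mod 13).
  i = 4 (α = 10): (10−5)(10−1)(10−7)(10−6) = 5·9·3·4 = 540 ≡ 7, so v_4 = 7^{−1} = 2 (mod 13).
  i = 5 (α = 6): (6−5)(6−1)(6−7)(6−10) = 1·5·(−1)·(−4) = 20 ≡ 7, so v_5 = 7^{−1} = 2 (mod 13).
  v = [12, 1, 9, 2, 2].
Step 2: syndromes of r = [3, 3, 7, 0, 5] (all sums mod 13).
  S_0 = Σ v_i r_i = 12·3 + 1·3 + 9·7 + 2·0 + 2·5 = 112 ≡ 8.
  S_1 = Σ v_i α_i r_i = 12·5·3 + 1·1·3 + 9·7·7 + 2·10·0 + 2·6·5 = 684 ≡ 8.
  α_i^2 mod 13 = [12, 1, 10, 9, 10].
  S_2 = Σ v_i α_i^2 r_i = 12·12·3 + 1·1·3 + 9·10·7 + 2·9·0 + 2·10·5 = 1165 ≡ 8.
  S = (8, 8, 8) ≠ 0, so r is not a codeword (an error is present).
Step 3: locate the error. For a single error e at position i, S_ℓ = v_i·e·α_i^ℓ, so α_err = S_1/S_0.
  S_0^{−1} = 8^{−1} = 5 (mod 13), so α_err = 8·5 = 40 ≡ 1 = α_2. Error position i = 2.
  Consistency check: S_2/S_1 = 8·5 = 40 ≡ 1 = α_err ✓ (single-error assumption holds).
Step 4: error magnitude e = S_0/v_2 = S_0·∏_{j≠2}(α_2 − α_j) = 8·1 = 8 ≡ 8 (mod 13).
Step 5: correct position 2: c_2 = r_2 − e = 3 − 8 ≡ 8 (mod 13). Hence c = [3, 8, 7, 0, 5].
  Check: interpolating c through the α_i gives m(x) = 6 + 2·x (degree < 2) with m(α_i) = c_i for every i, so c is indeed a codeword.


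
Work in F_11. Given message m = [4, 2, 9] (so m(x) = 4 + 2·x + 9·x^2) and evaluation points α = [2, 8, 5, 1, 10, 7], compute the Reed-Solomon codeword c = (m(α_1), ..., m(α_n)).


c = [0, 2, 8, 4, 0, 8]

Message polynomial: m(x) = 4 + 2·x + 9·x^2 (mod 11).
For each evaluation point α_i, compute m(α_i) mod 11:
  α_1 = 2: Horner steps 9 → 9 → 0, so m(2) = 0.
  α_2 = 8: Horner steps 9 → 8 → 2, so m(8) = 2.
  α_3 = 5: Horner steps 9 → 3 → 8, so m(5) = 8.
  α_4 = 1: Horner steps 9 → 0 → 4, so m(1) = 4.
  α_5 = 10: Horner steps 9 → 4 → 0, so m(10) = 0.
  α_6 = 7: Horner steps 9 → 10 → 8, so m(7) = 8.
Codeword c = [0, 2, 8, 4, 0, 8] ∈ F_11^6.


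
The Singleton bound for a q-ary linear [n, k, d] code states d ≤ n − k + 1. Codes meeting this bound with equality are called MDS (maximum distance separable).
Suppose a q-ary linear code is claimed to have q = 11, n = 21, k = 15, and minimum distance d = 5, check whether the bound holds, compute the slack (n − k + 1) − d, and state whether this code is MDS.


Singleton RHS = n − k + 1 = 7, slack = 2, bound satisfied, not MDS.

Singleton bound: d ≤ n − k + 1.
Here n = 21, k = 15, so n − k + 1 = 7.
Given d = 5, check d ≤ 7: YES.
Slack = (n − k + 1) − d = 2.
The code is NOT MDS (slack = 2 > 0).
Description: the claimed parameters are [21, 15, 5]_11; such a code would be non-MDS.


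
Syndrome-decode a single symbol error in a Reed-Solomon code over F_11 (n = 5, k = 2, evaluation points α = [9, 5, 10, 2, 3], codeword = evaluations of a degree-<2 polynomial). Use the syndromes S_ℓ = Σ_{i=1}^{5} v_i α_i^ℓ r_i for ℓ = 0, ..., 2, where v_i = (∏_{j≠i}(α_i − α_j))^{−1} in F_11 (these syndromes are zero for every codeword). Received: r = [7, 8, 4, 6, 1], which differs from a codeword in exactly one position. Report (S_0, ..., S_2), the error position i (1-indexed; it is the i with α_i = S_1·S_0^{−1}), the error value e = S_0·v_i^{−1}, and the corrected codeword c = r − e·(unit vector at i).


S = (5, 4, 1), error at position 5, error magnitude e = 9, c = [7, 8, 4, 6, 3].

Step 1: column multipliers v_i = (∏_{j≠i}(α_i − α_j))^{−1} mod 11.
  i = 1 (α = 9): (9−5)(9−10)(9−2)(9−3) = 4·(−1)·7·6 = −168 ≡ 8, so v_1 = 8^{−1} = 7 (mod 11).
  i = 2 (α = 5): (5−9)(5−10)(5−2)(5−3) = (−4)·(−5)·3·2 = 120 ≡ 10, so v_2 = 10^{−1} = 10 (mod 11).
  i = 3 (α = 10): (10−9)(10−5)(10−2)(10−3) = 1·5·8·7 = 280 ≡ 5, so v_3 = 5^{−1} = 9 (mod 11).
  i = 4 (α = 2): (2−9)(2−5)(2−10)(2−3) = (−7)·(−3)·(−8)·(−1) = 168 ≡ 3, so v_4 = 3^{−1} = 4 (mod 11).
  i = 5 (α = 3): (3−9)(3−5)(3−10)(3−2) = (−6)·(−2)·(−7)·1 = −84 ≡ 4, so v_5 = 4^{−1} = 3 (mod 11).
  v = [7, 10, 9, 4, 3].
Step 2: syndromes of r = [7, 8, 4, 6, 1] (all sums mod 11).
  S_0 = Σ v_i r_i = 7·7 + 10·8 + 9·4 + 4·6 + 3·1 = 192 ≡ 5.
  S_1 = Σ v_i α_i r_i = 7·9·7 + 10·5·8 + 9·10·4 + 4·2·6 + 3·3·1 = 1258 ≡ 4.
  α_i^2 mod 11 = [4, 3, 1, 4, 9].
  S_2 = Σ v_i α_i^2 r_i = 7·4·7 + 10·3·8 + 9·1·4 + 4·4·6 + 3·9·1 = 595 ≡ 1.
  S = (5, 4, 1) ≠ 0, so r is not a codeword (an error is present).
Step 3: locate the error. For a single error e at position i, S_ℓ = v_i·e·α_i^ℓ, so α_err = S_1/S_0.
  S_0^{−1} = 5^{−1} = 9 (mod 11), so α_err = 4·9 = 36 ≡ 3 = α_5. Error position i = 5.
  Consistency check: S_2/S_1 = 1·3 = 3 ≡ 3 = α_err ✓ (single-error assumption holds).
Step 4: error magnitude e = S_0/v_5 = S_0·∏_{j≠5}(α_5 − α_j) = 5·4 = 20 ≡ 9 (mod 11).
Step 5: correct position 5: c_5 = r_5 − e = 1 − 9 ≡ 3 (mod 11). Hence c = [7, 8, 4, 6, 3].
  Check: interpolating c through the α_i gives m(x) = 1 + 8·x (degree < 2) with m(α_i) = c_i for every i, so c is indeed a codeword.


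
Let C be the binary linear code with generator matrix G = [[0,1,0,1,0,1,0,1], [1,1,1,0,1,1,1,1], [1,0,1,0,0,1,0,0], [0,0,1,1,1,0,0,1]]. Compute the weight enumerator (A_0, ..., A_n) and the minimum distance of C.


Weight distribution: A_0 = 1, A_3 = 3, A_4 = 7, A_5 = 4, A_7 = 1. Minimum distance d = 3.

Enumerate all 2^4 = 16 messages m ∈ F_2^4.
For each, compute codeword c = mG in F_2^8, then tally its weight.
  m = 0000 → c = 00000000, weight = 0.
  m = 1000 → c = 01010101, weight = 4.
  m = 0100 → c = 11101111, weight = 7.
  m = 1100 → c = 10111010, weight = 5.
  m = 0010 → c = 10100100, weight = 3.
  m = 1010 → c = 11110001, weight = 5.
  m = 0110 → c = 01001011, weight = 4.
  m = 1110 → c = 00011110, weight = 4.
  m = 0001 → c = 00111001, weight = 4.
  m = 1001 → c = 01101100, weight = 4.
  m = 0101 → c = 11010110, weight = 5.
  m = 1101 → c = 10000011, weight = 3.
  m = 0011 → c = 10011101, weight = 5.
  m = 1011 → c = 11001000, weight = 3.
  m = 0111 → c = 01110010, weight = 4.
  m = 1111 → c = 00100111, weight = 4.
Tally weights:
  weight 0: 1 codewords.
  weight 3: 3 codewords.
  weight 4: 7 codewords.
  weight 5: 4 codewords.
  weight 7: 1 codewords.
Minimum distance d = smallest w > 0 with A_w > 0 = 3.
Sanity: Σ A_w = 16 = 2^4 = 16 ✓.


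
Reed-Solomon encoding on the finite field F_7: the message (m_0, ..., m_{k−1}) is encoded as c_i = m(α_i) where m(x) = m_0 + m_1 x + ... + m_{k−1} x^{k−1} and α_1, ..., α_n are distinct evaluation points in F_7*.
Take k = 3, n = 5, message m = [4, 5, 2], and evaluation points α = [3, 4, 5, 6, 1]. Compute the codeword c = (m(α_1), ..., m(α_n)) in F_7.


c = [2, 0, 2, 1, 4]

Message polynomial: m(x) = 4 + 5·x + 2·x^2 (mod 7).
For each evaluation point α_i, compute m(α_i) mod 7:
  α_1 = 3: Horner steps 2 → 4 → 2, so m(3) = 2.
  α_2 = 4: Horner steps 2 → 6 → 0, so m(4) = 0.
  α_3 = 5: Horner steps 2 → 1 → 2, so m(5) = 2.
  α_4 = 6: Horner steps 2 → 3 → 1, so m(6) = 1.
  α_5 = 1: Horner steps 2 → 0 → 4, so m(1) = 4.
Codeword c = [2, 0, 2, 1, 4] ∈ F_7^5.


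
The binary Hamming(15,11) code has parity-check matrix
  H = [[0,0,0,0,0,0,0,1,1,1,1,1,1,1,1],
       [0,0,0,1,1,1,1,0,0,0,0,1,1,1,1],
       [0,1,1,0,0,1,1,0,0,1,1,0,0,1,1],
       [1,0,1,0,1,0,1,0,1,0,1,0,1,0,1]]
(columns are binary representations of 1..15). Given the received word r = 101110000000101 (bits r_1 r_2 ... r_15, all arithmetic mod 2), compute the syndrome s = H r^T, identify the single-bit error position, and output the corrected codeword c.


s = (0, 0, 0, 1)^T, error position = 1, corrected codeword c = 001110000000101

Compute s = H r^T mod 2 one row at a time:
  s_1 = 0 + 0 + 0 + 0 + 0 + 1 + 0 + 1 = 2 ≡ 0 (mod 2).
  s_2 = 1 + 1 + 0 + 0 + 0 + 1 + 0 + 1 = 4 ≡ 0 (mod 2).
  s_3 = 0 + 1 + 0 + 0 + 0 + 0 + 0 + 1 = 2 ≡ 0 (mod 2).
  s_4 = 1 + 1 + 1 + 0 + 0 + 0 + 1 + 1 = 5 ≡ 1 (mod 2).
s = (0, 0, 0, 1)^T — this equals column 1 of H (binary 0001), so error is at position 1.
Correct: flip bit 1 of r = 101110000000101 to get c = 001110000000101.


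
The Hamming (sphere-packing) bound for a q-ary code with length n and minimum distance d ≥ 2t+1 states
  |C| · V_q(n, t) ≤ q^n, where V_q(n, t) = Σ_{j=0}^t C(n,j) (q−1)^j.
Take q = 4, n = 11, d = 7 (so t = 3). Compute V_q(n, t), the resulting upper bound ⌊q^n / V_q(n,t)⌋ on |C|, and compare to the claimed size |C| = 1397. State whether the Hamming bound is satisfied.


V_q(n, t) = 4984, q^n = 4194304, Hamming bound = 841, |C| = 1397 > bound (violated).

Step 1: Compute V_q(n, t) = Σ_{j=0}^3 C(n, j) (q−1)^j.
  j = 0: C(11,0)·(3)^0 = 1·1 = 1.
  j = 1: C(11,1)·(3)^1 = 11·3 = 33.
  j = 2: C(11,2)·(3)^2 = 55·9 = 495.
  j = 3: C(11,3)·(3)^3 = 165·27 = 4455.
  V_q(n, t) = 1 + 33 + 495 + 4455 = 4984.
Step 2: q^n = 4^11 = 4194304.
Step 3: Hamming bound ⌊q^n / V_q(n,t)⌋ = ⌊4194304/4984⌋ = 841.
Step 4: Compare |C| = 1397 to 841: violated.
The claimed |C| lies above the Hamming bound, so no 4-ary code of length 11 with d ≥ 7 can have 1397 codewords.


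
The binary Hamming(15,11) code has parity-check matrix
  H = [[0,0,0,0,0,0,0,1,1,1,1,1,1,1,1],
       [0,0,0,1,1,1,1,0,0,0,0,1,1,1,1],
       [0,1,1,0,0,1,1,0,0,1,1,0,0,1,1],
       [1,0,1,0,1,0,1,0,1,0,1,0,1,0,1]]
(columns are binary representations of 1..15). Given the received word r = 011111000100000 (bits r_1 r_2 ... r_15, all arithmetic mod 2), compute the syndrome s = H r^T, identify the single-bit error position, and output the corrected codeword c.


s = (1, 1, 0, 0)^T, error position = 12, corrected codeword c = 011111000101000

Compute s = H r^T mod 2 one row at a time:
  s_1 = 0 + 0 + 1 + 0 + 0 + 0 + 0 + 0 = 1 ≡ 1 (mod 2).
  s_2 = 1 + 1 + 1 + 0 + 0 + 0 + 0 + 0 = 3 ≡ 1 (mod 2).
  s_3 = 1 + 1 + 1 + 0 + 1 + 0 + 0 + 0 = 4 ≡ 0 (mod 2).
  s_4 = 0 + 1 + 1 + 0 + 0 + 0 + 0 + 0 = 2 ≡ 0 (mod 2).
s = (1, 1, 0, 0)^T — this equals column 12 of H (binary 1100), so error is at position 12.
Correct: flip bit 12 of r = 011111000100000 to get c = 011111000101000.


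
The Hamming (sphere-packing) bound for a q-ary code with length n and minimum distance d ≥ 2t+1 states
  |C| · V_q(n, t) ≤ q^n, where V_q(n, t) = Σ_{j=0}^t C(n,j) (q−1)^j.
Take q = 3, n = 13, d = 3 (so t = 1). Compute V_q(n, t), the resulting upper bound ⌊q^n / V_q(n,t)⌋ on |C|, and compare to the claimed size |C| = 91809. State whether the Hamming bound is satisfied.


V_q(n, t) = 27, q^n = 1594323, Hamming bound = 59049, |C| = 91809 > bound (violated).

Step 1: Compute V_q(n, t) = Σ_{j=0}^1 C(n, j) (q−1)^j.
  j = 0: C(13,0)·(2)^0 = 1·1 = 1.
  j = 1: C(13,1)·(2)^1 = 13·2 = 26.
  V_q(n, t) = 1 + 26 = 27.
Step 2: q^n = 3^13 = 1594323.
Step 3: Hamming bound ⌊q^n / V_q(n,t)⌋ = ⌊1594323/27⌋ = 59049.
Step 4: Compare |C| = 91809 to 59049: violated.
The claimed |C| lies above the Hamming bound, so no 3-ary code of length 13 with d ≥ 3 can have 91809 codewords.


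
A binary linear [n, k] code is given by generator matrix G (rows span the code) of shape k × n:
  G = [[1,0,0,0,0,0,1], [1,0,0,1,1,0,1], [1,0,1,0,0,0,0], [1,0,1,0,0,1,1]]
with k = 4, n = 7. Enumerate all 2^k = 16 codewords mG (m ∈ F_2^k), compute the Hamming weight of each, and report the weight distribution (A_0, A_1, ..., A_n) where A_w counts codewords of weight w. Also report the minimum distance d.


Weight distribution: A_0 = 1, A_2 = 7, A_4 = 7, A_6 = 1. Minimum distance d = 2.

Enumerate all 2^4 = 16 messages m ∈ F_2^4.
For each, compute codeword c = mG in F_2^7, then tally its weight.
  m = 0000 → c = 0000000, weight = 0.
  m = 1000 → c = 1000001, weight = 2.
  m = 0100 → c = 1001101, weight = 4.
  m = 1100 → c = 0001100, weight = 2.
  m = 0010 → c = 1010000, weight = 2.
  m = 1010 → c = 0010001, weight = 2.
  m = 0110 → c = 0011101, weight = 4.
  m = 1110 → c = 1011100, weight = 4.
  m = 0001 → c = 1010011, weight = 4.
  m = 1001 → c = 0010010, weight = 2.
  m = 0101 → c = 0011110, weight = 4.
  m = 1101 → c = 1011111, weight = 6.
  m = 0011 → c = 0000011, weight = 2.
  m = 1011 → c = 1000010, weight = 2.
  m = 0111 → c = 1001110, weight = 4.
  m = 1111 → c = 0001111, weight = 4.
Tally weights:
  weight 0: 1 codewords.
  weight 2: 7 codewords.
  weight 4: 7 codewords.
  weight 6: 1 codewords.
Minimum distance d = smallest w > 0 with A_w > 0 = 2.
Sanity: Σ A_w = 16 = 2^4 = 16 ✓.


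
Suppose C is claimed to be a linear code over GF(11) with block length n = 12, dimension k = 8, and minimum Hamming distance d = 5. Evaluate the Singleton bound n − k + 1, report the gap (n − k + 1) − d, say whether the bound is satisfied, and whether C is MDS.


Singleton RHS = n − k + 1 = 5, slack = 0, bound satisfied, MDS.

Singleton bound: d ≤ n − k + 1.
Here n = 12, k = 8, so n − k + 1 = 5.
Given d = 5, check d ≤ 5: YES.
Slack = (n − k + 1) − d = 0.
The code is MDS (slack = 0).
Description: the claimed parameters are [12, 8, 5]_11; such a code would be MDS (meets Singleton bound).


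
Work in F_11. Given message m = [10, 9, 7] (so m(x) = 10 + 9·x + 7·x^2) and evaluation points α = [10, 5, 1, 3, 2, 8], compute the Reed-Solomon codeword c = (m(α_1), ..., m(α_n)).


c = [8, 10, 4, 1, 1, 2]

Message polynomial: m(x) = 10 + 9·x + 7·x^2 (mod 11).
For each evaluation point α_i, compute m(α_i) mod 11:
  α_1 = 10: Horner steps 7 → 2 → 8, so m(10) = 8.
  α_2 = 5: Horner steps 7 → 0 → 10, so m(5) = 10.
  α_3 = 1: Horner steps 7 → 5 → 4, so m(1) = 4.
  α_4 = 3: Horner steps 7 → 8 → 1, so m(3) = 1.
  α_5 = 2: Horner steps 7 → 1 → 1, so m(2) = 1.
  α_6 = 8: Horner steps 7 → 10 → 2, so m(8) = 2.
Codeword c = [8, 10, 4, 1, 1, 2] ∈ F_11^6.


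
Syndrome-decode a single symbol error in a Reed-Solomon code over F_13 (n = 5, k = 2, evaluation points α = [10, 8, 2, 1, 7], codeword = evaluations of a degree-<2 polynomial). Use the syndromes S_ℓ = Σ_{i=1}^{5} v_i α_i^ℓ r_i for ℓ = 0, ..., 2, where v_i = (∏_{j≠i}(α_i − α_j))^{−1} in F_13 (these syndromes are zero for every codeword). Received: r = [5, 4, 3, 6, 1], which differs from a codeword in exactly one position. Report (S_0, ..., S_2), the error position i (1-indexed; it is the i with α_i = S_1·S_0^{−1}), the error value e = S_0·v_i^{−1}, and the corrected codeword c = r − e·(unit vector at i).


S = (12, 5, 1), error at position 2, error magnitude e = 6, c = [5, 11, 3, 6, 1].

Step 1: column multipliers v_i = (∏_{j≠i}(α_i − α_j))^{−1} mod 13.
  i = 1 (α = 10): (10−8)(10−2)(10−1)(10−7) = 2·8·9·3 = 432 ≡ 3, so v_1 = 3^{−1} = 9 (mod 13).
  i = 2 (α = 8): (8−10)(8−2)(8−1)(8−7) = (−2)·6·7·1 = −84 ≡ 7, so v_2 = 7^{−1} = 2 (mod 13).
  i = 3 (α = 2): (2−10)(2−8)(2−1)(2−7) = (−8)·(−6)·1·(−5) = −240 ≡ 7, so v_3 = 7^{−1} = 2 (mod 13).
  i = 4 (α = 1): (1−10)(1−8)(1−2)(1−7) = (−9)·(−7)·(−1)·(−6) = 378 ≡ 1, so v_4 = 1^{−1} = 1 (mod 13).
  i = 5 (α = 7): (7−10)(7−8)(7−2)(7−1) = (−3)·(−1)·5·6 = 90 ≡ 12, so v_5 = 12^{−1} = 12 (mod 13).
  v = [9, 2, 2, 1, 12].
Step 2: syndromes of r = [5, 4, 3, 6, 1] (all sums mod 13).
  S_0 = Σ v_i r_i = 9·5 + 2·4 + 2·3 + 1·6 + 12·1 = 77 ≡ 12.
  S_1 = Σ v_i α_i r_i = 9·10·5 + 2·8·4 + 2·2·3 + 1·1·6 + 12·7·1 = 616 ≡ 5.
  α_i^2 mod 13 = [9, 12, 4, 1, 10].
  S_2 = Σ v_i α_i^2 r_i = 9·9·5 + 2·12·4 + 2·4·3 + 1·1·6 + 12·10·1 = 651 ≡ 1.
  S = (12, 5, 1) ≠ 0, so r is not a codeword (an error is present).
Step 3: locate the error. For a single error e at position i, S_ℓ = v_i·e·α_i^ℓ, so α_err = S_1/S_0.
  S_0^{−1} = 12^{−1} = 12 (mod 13), so α_err = 5·12 = 60 ≡ 8 = α_2. Error position i = 2.
  Consistency check: S_2/S_1 = 1·8 = 8 ≡ 8 = α_err ✓ (single-error assumption holds).
Step 4: error magnitude e = S_0/v_2 = S_0·∏_{j≠2}(α_2 − α_j) = 12·7 = 84 ≡ 6 (mod 13).
Step 5: correct position 2: c_2 = r_2 − e = 4 − 6 ≡ 11 (mod 13). Hence c = [5, 11, 3, 6, 1].
  Check: interpolating c through the α_i gives m(x) = 9 + 10·x (degree < 2) with m(α_i) = c_i for every i, so c is indeed a codeword.


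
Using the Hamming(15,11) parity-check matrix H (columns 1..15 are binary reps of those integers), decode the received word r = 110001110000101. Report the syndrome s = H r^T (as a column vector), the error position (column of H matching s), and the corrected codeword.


s = (1, 0, 0, 0)^T, error position = 8, corrected codeword c = 110001100000101

Compute s = H r^T mod 2 one row at a time:
  s_1 = 1 + 0 + 0 + 0 + 0 + 1 + 0 + 1 = 3 ≡ 1 (mod 2).
  s_2 = 0 + 0 + 1 + 1 + 0 + 1 + 0 + 1 = 4 ≡ 0 (mod 2).
  s_3 = 1 + 0 + 1 + 1 + 0 + 0 + 0 + 1 = 4 ≡ 0 (mod 2).
  s_4 = 1 + 0 + 0 + 1 + 0 + 0 + 1 + 1 = 4 ≡ 0 (mod 2).
s = (1, 0, 0, 0)^T — this equals column 8 of H (binary 1000), so error is at position 8.
Correct: flip bit 8 of r = 110001110000101 to get c = 110001100000101.
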